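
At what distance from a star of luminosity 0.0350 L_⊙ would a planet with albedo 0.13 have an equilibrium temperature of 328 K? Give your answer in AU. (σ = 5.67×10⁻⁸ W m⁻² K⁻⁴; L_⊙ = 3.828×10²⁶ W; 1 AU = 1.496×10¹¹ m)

d ≈ 0.126 AU

L = 0.0350 × 3.828×10²⁶ = 1.34×10²⁵ W.
From T_eq⁴ = L(1−A)/(16πσd²): d = √[L(1−A)/(16πσT_eq⁴)].
d = √[1.34×10²⁵ × 0.87 / (16π × 5.67×10⁻⁸ × (328)⁴)] = 1.88×10¹⁰ m = 0.126 AU.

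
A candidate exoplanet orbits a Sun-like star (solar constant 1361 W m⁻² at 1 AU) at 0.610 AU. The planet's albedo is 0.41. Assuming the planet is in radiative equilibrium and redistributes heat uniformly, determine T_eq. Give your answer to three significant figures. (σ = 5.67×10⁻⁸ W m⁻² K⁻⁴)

T_eq ≈ 312 K

Flux at 0.610 AU: S = 1361/0.610² = 3660 W m⁻².
Energy balance: absorbed = emitted ⇒ πR²·S(1−A) = 4πR²·σT_eq⁴, so T_eq⁴ = S(1−A)/(4σ).
T_eq = [3660 × 0.59 / (4 × 5.67×10⁻⁸)]^(1/4) = (9.51×10⁹)^(1/4) = 312 K.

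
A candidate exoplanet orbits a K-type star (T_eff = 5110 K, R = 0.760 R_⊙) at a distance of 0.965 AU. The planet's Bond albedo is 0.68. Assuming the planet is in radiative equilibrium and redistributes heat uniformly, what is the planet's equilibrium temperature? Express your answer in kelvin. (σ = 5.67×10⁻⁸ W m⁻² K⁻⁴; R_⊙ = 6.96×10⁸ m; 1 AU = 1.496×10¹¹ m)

T_eq ≈ 165 K

R_⋆ = 0.760 × 6.96×10⁸ = 5.29×10⁸ m.
d = 0.965 AU = 1.44×10¹¹ m.
L = 4πR_⋆²σT_⋆⁴ = 4π(5.29×10⁸)² × 5.67×10⁻⁸ × (5110)⁴ = 1.36×10²⁶ W.
S = L/(4πd²) = 519 W m⁻².
Energy balance: absorbed = emitted ⇒ πR²·S(1−A) = 4πR²·σT_eq⁴, so T_eq⁴ = S(1−A)/(4σ).
T_eq = [519 × 0.32 / (4 × 5.67×10⁻⁸)]^(1/4) = (7.32×10⁸)^(1/4) = 165 K.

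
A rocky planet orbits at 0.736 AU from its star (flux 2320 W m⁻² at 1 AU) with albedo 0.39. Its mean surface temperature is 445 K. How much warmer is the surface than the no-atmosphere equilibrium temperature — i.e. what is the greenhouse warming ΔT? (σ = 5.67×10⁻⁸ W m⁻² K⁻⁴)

ΔT ≈ 117.4 K

S = 2320/0.736² = 4283 W m⁻².
T_eq = [S(1−A)/(4σ)]^(1/4) = [4283×0.61/(4×5.67×10⁻⁸)]^(1/4) = 327.6 K.
ΔT = T_surf − T_eq = 445 − 327.6.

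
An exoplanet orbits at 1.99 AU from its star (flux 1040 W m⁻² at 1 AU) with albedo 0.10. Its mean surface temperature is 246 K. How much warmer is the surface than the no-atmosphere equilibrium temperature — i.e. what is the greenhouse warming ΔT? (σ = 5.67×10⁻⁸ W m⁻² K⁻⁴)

S = 1040/1.99² = 262.6 W m⁻².
T_eq = [S(1−A)/(4σ)]^(1/4) = [262.6×0.90/(4×5.67×10⁻⁸)]^(1/4) = 179.7 K.
ΔT = T_surf − T_eq = 246 − 179.7.

ΔT ≈ 66.3 K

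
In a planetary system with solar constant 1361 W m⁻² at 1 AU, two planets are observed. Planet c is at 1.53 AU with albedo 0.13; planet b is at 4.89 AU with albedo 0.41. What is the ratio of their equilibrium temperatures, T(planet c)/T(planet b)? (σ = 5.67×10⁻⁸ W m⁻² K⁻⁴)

T₁/T₂ ≈ 1.970

T_eq = [S₀(1−A)/(4σd²)]^(1/4), so T ∝ (1−A)^(1/4) / √d.
T₁ = [1361×0.87/(4×5.67×10⁻⁸×1.53²)]^(1/4) = 217.31 K.
T₂ = [1361×0.59/(4×5.67×10⁻⁸×4.89²)]^(1/4) = 110.31 K.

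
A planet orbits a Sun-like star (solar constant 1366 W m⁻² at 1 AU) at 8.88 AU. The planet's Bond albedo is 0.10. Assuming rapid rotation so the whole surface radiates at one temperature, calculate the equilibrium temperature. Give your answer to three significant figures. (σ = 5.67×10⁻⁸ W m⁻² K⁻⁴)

T_eq ≈ 91.1 K

Flux at 8.88 AU: S = 1366/8.88² = 17.3 W m⁻².
Energy balance: absorbed = emitted ⇒ πR²·S(1−A) = 4πR²·σT_eq⁴, so T_eq⁴ = S(1−A)/(4σ).
T_eq = [17.3 × 0.90 / (4 × 5.67×10⁻⁸)]^(1/4) = (6.87×10⁷)^(1/4) = 91.1 K.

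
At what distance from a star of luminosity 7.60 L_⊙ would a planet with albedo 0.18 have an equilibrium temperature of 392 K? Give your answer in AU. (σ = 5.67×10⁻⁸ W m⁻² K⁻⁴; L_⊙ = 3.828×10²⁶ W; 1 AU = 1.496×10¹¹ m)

d ≈ 1.26 AU

L = 7.60 × 3.828×10²⁶ = 2.91×10²⁷ W.
From T_eq⁴ = L(1−A)/(16πσd²): d = √[L(1−A)/(16πσT_eq⁴)].
d = √[2.91×10²⁷ × 0.82 / (16π × 5.67×10⁻⁸ × (392)⁴)] = 1.88×10¹¹ m = 1.26 AU.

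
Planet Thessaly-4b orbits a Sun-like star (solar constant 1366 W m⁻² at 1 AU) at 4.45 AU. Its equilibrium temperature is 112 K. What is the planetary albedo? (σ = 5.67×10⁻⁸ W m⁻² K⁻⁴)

A ≈ 0.48

Flux at 4.45 AU: S = 1366/4.45² = 69.0 W m⁻².
From T_eq⁴ = S(1−A)/(4σ): 1−A = 4σT_eq⁴/S.
1−A = 4 × 5.67×10⁻⁸ × (112)⁴ / 69.0 = 0.517.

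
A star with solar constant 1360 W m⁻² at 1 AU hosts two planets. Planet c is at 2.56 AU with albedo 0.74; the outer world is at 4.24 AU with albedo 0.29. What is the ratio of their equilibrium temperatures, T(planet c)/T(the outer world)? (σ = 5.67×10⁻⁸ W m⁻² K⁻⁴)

T_eq = [S₀(1−A)/(4σd²)]^(1/4), so T ∝ (1−A)^(1/4) / √d.
T₁ = [1360×0.26/(4×5.67×10⁻⁸×2.56²)]^(1/4) = 124.19 K.
T₂ = [1360×0.71/(4×5.67×10⁻⁸×4.24²)]^(1/4) = 124.05 K.

T₁/T₂ ≈ 1.001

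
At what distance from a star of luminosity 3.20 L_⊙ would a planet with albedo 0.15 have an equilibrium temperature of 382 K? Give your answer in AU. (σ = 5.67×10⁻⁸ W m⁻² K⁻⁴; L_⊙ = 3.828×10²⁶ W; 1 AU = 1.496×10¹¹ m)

L = 3.20 × 3.828×10²⁶ = 1.22×10²⁷ W.
From T_eq⁴ = L(1−A)/(16πσd²): d = √[L(1−A)/(16πσT_eq⁴)].
d = √[1.22×10²⁷ × 0.85 / (16π × 5.67×10⁻⁸ × (382)⁴)] = 1.31×10¹¹ m = 0.876 AU.

d ≈ 0.876 AU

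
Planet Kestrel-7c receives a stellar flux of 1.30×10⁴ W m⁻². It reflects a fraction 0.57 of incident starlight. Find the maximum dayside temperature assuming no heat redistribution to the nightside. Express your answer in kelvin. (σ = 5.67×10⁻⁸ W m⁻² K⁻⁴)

With no redistribution each surface element balances locally: S(1−A) = σT⁴.
T = [1.30×10⁴ × 0.43 / 5.67×10⁻⁸]^(1/4) = (9.86×10¹⁰)^(1/4) = 560 K.

T_ss ≈ 560 K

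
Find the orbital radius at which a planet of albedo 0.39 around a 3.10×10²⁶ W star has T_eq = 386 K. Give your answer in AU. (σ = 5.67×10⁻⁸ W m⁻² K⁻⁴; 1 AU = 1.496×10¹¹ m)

From T_eq⁴ = L(1−A)/(16πσd²): d = √[L(1−A)/(16πσT_eq⁴)].
d = √[3.10×10²⁶ × 0.61 / (16π × 5.67×10⁻⁸ × (386)⁴)] = 5.47×10¹⁰ m = 0.365 AU.

d ≈ 0.365 AU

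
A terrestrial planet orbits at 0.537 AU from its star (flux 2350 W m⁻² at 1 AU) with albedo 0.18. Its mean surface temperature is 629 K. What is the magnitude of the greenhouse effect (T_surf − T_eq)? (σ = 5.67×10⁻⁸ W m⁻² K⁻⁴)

ΔT ≈ 214.7 K

S = 2350/0.537² = 8149 W m⁻².
T_eq = [S(1−A)/(4σ)]^(1/4) = [8149×0.82/(4×5.67×10⁻⁸)]^(1/4) = 414.3 K.
ΔT = T_surf − T_eq = 629 − 414.3.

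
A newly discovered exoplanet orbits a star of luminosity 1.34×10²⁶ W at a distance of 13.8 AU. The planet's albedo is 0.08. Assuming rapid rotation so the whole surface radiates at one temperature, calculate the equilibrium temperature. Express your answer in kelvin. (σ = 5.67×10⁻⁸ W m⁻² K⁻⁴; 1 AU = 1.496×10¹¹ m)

d = 13.8 AU = 2.06×10¹² m.
Flux: S = L/(4πd²) = 1.34×10²⁶/(4π×(2.06×10¹²)²) = 2.50 W m⁻².
Energy balance: absorbed = emitted ⇒ πR²·S(1−A) = 4πR²·σT_eq⁴, so T_eq⁴ = S(1−A)/(4σ).
T_eq = [2.50 × 0.92 / (4 × 5.67×10⁻⁸)]^(1/4) = (1.01×10⁷)^(1/4) = 56.4 K.

T_eq ≈ 56.4 K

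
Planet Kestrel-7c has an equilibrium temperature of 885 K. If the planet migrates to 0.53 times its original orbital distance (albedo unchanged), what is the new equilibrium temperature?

T_eq ∝ L^(1/4) · d^(−1/2).
T′ = 885 / 0.53^(1/2) = 1220 K.

T_eq ≈ 1220 K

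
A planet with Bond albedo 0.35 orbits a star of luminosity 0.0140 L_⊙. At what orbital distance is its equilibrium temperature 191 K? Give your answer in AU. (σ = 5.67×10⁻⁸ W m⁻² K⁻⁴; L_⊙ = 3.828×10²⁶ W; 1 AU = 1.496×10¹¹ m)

L = 0.0140 × 3.828×10²⁶ = 5.36×10²⁴ W.
From T_eq⁴ = L(1−A)/(16πσd²): d = √[L(1−A)/(16πσT_eq⁴)].
d = √[5.36×10²⁴ × 0.65 / (16π × 5.67×10⁻⁸ × (191)⁴)] = 3.03×10¹⁰ m = 0.203 AU.

d ≈ 0.203 AU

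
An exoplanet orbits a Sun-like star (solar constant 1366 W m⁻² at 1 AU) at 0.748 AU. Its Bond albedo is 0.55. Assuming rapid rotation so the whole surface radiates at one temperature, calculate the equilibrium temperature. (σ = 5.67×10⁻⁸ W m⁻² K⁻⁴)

T_eq ≈ 264 K

Flux at 0.748 AU: S = 1366/0.748² = 2440 W m⁻².
Energy balance: absorbed = emitted ⇒ πR²·S(1−A) = 4πR²·σT_eq⁴, so T_eq⁴ = S(1−A)/(4σ).
T_eq = [2440 × 0.45 / (4 × 5.67×10⁻⁸)]^(1/4) = (4.84×10⁹)^(1/4) = 264 K.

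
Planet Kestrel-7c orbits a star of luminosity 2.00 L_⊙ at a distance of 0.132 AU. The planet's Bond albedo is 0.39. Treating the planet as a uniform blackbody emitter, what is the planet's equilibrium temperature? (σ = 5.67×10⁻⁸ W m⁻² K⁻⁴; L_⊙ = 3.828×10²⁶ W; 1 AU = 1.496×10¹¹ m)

d = 0.132 AU = 1.97×10¹⁰ m.
L = 2.00 × 3.828×10²⁶ = 7.66×10²⁶ W.
Flux: S = L/(4πd²) = 7.66×10²⁶/(4π×(1.97×10¹⁰)²) = 1.56×10⁵ W m⁻².
Energy balance: absorbed = emitted ⇒ πR²·S(1−A) = 4πR²·σT_eq⁴, so T_eq⁴ = S(1−A)/(4σ).
T_eq = [1.56×10⁵ × 0.61 / (4 × 5.67×10⁻⁸)]^(1/4) = (4.20×10¹¹)^(1/4) = 805 K.

T_eq ≈ 805 K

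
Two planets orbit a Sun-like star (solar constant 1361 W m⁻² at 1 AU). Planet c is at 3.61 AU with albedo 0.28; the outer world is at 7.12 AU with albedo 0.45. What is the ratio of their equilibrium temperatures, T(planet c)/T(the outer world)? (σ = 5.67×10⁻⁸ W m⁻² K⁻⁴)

T₁/T₂ ≈ 1.502

T_eq = [S₀(1−A)/(4σd²)]^(1/4), so T ∝ (1−A)^(1/4) / √d.
T₁ = [1361×0.72/(4×5.67×10⁻⁸×3.61²)]^(1/4) = 134.94 K.
T₂ = [1361×0.55/(4×5.67×10⁻⁸×7.12²)]^(1/4) = 89.83 K.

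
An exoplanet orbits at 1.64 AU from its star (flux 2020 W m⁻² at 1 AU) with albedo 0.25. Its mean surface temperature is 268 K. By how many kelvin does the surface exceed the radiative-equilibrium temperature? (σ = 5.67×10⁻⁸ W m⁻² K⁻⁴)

ΔT ≈ 44.8 K

S = 2020/1.64² = 751.0 W m⁻².
T_eq = [S(1−A)/(4σ)]^(1/4) = [751.0×0.75/(4×5.67×10⁻⁸)]^(1/4) = 223.2 K.
ΔT = T_surf − T_eq = 268 − 223.2.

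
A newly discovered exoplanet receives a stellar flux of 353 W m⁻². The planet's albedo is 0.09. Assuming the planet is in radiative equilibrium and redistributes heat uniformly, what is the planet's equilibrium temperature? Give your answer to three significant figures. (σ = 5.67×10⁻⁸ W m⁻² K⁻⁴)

Energy balance: absorbed = emitted ⇒ πR²·S(1−A) = 4πR²·σT_eq⁴, so T_eq⁴ = S(1−A)/(4σ).
T_eq = [353 × 0.91 / (4 × 5.67×10⁻⁸)]^(1/4) = (1.42×10⁹)^(1/4) = 194 K.

T_eq ≈ 194 K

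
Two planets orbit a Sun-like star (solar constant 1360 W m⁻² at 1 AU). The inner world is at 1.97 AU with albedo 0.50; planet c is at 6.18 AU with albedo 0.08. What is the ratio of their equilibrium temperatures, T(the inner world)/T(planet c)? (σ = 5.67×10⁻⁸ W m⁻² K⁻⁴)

T_eq = [S₀(1−A)/(4σd²)]^(1/4), so T ∝ (1−A)^(1/4) / √d.
T₁ = [1360×0.50/(4×5.67×10⁻⁸×1.97²)]^(1/4) = 166.72 K.
T₂ = [1360×0.92/(4×5.67×10⁻⁸×6.18²)]^(1/4) = 109.63 K.

T₁/T₂ ≈ 1.521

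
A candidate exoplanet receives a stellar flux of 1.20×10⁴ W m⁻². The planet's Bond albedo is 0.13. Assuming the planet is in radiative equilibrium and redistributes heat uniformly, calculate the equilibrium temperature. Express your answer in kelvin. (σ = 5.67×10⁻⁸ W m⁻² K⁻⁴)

T_eq ≈ 463 K

Energy balance: absorbed = emitted ⇒ πR²·S(1−A) = 4πR²·σT_eq⁴, so T_eq⁴ = S(1−A)/(4σ).
T_eq = [1.20×10⁴ × 0.87 / (4 × 5.67×10⁻⁸)]^(1/4) = (4.60×10¹⁰)^(1/4) = 463 K.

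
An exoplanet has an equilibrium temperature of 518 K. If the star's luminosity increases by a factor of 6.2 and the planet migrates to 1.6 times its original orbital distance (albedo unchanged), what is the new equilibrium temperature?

T_eq ≈ 646 K

T_eq ∝ L^(1/4) · d^(−1/2).
T′ = 518 × 6.2^(1/4) / 1.6^(1/2) = 646 K.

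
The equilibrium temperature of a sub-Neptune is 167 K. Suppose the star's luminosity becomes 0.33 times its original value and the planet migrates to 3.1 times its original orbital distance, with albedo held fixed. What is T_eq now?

T_eq ≈ 71.9 K

T_eq ∝ L^(1/4) · d^(−1/2).
T′ = 167 × 0.33^(1/4) / 3.1^(1/2) = 71.9 K.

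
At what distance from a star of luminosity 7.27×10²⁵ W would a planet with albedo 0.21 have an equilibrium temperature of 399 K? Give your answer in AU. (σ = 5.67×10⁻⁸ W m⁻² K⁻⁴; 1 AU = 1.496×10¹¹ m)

From T_eq⁴ = L(1−A)/(16πσd²): d = √[L(1−A)/(16πσT_eq⁴)].
d = √[7.27×10²⁵ × 0.79 / (16π × 5.67×10⁻⁸ × (399)⁴)] = 2.82×10¹⁰ m = 0.188 AU.

d ≈ 0.188 AU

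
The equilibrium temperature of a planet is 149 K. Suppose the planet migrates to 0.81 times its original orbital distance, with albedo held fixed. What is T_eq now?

T_eq ∝ L^(1/4) · d^(−1/2).
T′ = 149 / 0.81^(1/2) = 166 K.

T_eq ≈ 166 K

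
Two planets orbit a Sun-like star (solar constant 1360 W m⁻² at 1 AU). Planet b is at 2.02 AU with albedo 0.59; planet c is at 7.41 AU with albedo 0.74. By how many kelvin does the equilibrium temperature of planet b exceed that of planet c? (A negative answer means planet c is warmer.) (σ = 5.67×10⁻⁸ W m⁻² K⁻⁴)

ΔT ≈ 83.7 K

T_eq = [S₀(1−A)/(4σd²)]^(1/4), so T ∝ (1−A)^(1/4) / √d.
T₁ = [1360×0.41/(4×5.67×10⁻⁸×2.02²)]^(1/4) = 156.67 K.
T₂ = [1360×0.26/(4×5.67×10⁻⁸×7.41²)]^(1/4) = 73.00 K.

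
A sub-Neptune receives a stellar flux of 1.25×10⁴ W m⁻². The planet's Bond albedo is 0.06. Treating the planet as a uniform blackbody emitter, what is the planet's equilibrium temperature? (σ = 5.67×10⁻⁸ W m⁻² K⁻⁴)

Energy balance: absorbed = emitted ⇒ πR²·S(1−A) = 4πR²·σT_eq⁴, so T_eq⁴ = S(1−A)/(4σ).
T_eq = [1.25×10⁴ × 0.94 / (4 × 5.67×10⁻⁸)]^(1/4) = (5.18×10¹⁰)^(1/4) = 477 K.

T_eq ≈ 477 K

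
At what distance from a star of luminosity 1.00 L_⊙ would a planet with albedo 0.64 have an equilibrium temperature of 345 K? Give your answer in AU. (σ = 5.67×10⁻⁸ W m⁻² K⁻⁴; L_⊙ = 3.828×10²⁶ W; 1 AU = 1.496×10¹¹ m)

d ≈ 0.391 AU

L = 1.00 × 3.828×10²⁶ = 3.83×10²⁶ W.
From T_eq⁴ = L(1−A)/(16πσd²): d = √[L(1−A)/(16πσT_eq⁴)].
d = √[3.83×10²⁶ × 0.36 / (16π × 5.67×10⁻⁸ × (345)⁴)] = 5.84×10¹⁰ m = 0.391 AU.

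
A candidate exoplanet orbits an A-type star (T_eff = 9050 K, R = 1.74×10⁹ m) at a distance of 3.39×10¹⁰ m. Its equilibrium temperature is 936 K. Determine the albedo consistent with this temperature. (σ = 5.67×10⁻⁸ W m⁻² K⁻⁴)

L = 4πR_⋆²σT_⋆⁴ = 4π(1.74×10⁹)² × 5.67×10⁻⁸ × (9050)⁴ = 1.45×10²⁸ W.
S = L/(4πd²) = 1.00×10⁶ W m⁻².
From T_eq⁴ = S(1−A)/(4σ): 1−A = 4σT_eq⁴/S.
1−A = 4 × 5.67×10⁻⁸ × (936)⁴ / 1.00×10⁶ = 0.174.

A ≈ 0.83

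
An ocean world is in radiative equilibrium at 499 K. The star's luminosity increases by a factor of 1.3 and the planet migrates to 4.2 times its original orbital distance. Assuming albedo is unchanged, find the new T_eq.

T_eq ≈ 260 K

T_eq ∝ L^(1/4) · d^(−1/2).
T′ = 499 × 1.3^(1/4) / 4.2^(1/2) = 260 K.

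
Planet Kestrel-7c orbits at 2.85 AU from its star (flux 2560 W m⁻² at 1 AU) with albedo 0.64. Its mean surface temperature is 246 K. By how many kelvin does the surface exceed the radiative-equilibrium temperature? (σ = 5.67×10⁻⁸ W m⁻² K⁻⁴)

ΔT ≈ 96.4 K

S = 2560/2.85² = 315.2 W m⁻².
T_eq = [S(1−A)/(4σ)]^(1/4) = [315.2×0.36/(4×5.67×10⁻⁸)]^(1/4) = 149.6 K.
ΔT = T_surf − T_eq = 246 − 149.6.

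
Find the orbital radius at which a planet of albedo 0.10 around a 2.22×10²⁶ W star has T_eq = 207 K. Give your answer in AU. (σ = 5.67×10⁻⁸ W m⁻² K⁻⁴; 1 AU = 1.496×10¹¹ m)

From T_eq⁴ = L(1−A)/(16πσd²): d = √[L(1−A)/(16πσT_eq⁴)].
d = √[2.22×10²⁶ × 0.90 / (16π × 5.67×10⁻⁸ × (207)⁴)] = 1.95×10¹¹ m = 1.31 AU.

d ≈ 1.31 AU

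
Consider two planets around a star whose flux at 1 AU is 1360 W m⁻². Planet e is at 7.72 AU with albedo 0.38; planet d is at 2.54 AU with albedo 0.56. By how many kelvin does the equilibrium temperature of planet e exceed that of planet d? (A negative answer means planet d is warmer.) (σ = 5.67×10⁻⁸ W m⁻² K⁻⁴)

ΔT ≈ -53.3 K

T_eq = [S₀(1−A)/(4σd²)]^(1/4), so T ∝ (1−A)^(1/4) / √d.
T₁ = [1360×0.62/(4×5.67×10⁻⁸×7.72²)]^(1/4) = 88.87 K.
T₂ = [1360×0.44/(4×5.67×10⁻⁸×2.54²)]^(1/4) = 142.21 K.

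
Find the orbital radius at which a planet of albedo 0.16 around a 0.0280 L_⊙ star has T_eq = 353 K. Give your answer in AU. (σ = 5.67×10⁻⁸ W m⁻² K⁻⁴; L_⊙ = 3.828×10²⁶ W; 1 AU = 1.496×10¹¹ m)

L = 0.0280 × 3.828×10²⁶ = 1.07×10²⁵ W.
From T_eq⁴ = L(1−A)/(16πσd²): d = √[L(1−A)/(16πσT_eq⁴)].
d = √[1.07×10²⁵ × 0.84 / (16π × 5.67×10⁻⁸ × (353)⁴)] = 1.43×10¹⁰ m = 0.0953 AU.

d ≈ 0.0953 AU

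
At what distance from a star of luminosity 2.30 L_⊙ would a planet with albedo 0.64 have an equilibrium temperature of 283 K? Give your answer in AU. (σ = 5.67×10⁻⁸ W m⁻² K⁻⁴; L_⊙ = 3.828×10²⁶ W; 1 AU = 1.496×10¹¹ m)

L = 2.30 × 3.828×10²⁶ = 8.80×10²⁶ W.
From T_eq⁴ = L(1−A)/(16πσd²): d = √[L(1−A)/(16πσT_eq⁴)].
d = √[8.80×10²⁶ × 0.36 / (16π × 5.67×10⁻⁸ × (283)⁴)] = 1.32×10¹¹ m = 0.880 AU.

d ≈ 0.880 AU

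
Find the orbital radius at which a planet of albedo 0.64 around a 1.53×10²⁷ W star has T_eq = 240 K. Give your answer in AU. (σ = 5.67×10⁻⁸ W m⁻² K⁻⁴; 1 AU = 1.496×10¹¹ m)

From T_eq⁴ = L(1−A)/(16πσd²): d = √[L(1−A)/(16πσT_eq⁴)].
d = √[1.53×10²⁷ × 0.36 / (16π × 5.67×10⁻⁸ × (240)⁴)] = 2.41×10¹¹ m = 1.61 AU.

d ≈ 1.61 AU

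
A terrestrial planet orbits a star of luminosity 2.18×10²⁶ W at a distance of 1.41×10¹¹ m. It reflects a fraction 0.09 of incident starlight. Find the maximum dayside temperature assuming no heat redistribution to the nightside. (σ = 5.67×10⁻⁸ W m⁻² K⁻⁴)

Flux: S = L/(4πd²) = 2.18×10²⁶/(4π×(1.41×10¹¹)²) = 873 W m⁻².
With no redistribution each surface element balances locally: S(1−A) = σT⁴.
T = [873 × 0.91 / 5.67×10⁻⁸]^(1/4) = (1.40×10¹⁰)^(1/4) = 344 K.

T_ss ≈ 344 K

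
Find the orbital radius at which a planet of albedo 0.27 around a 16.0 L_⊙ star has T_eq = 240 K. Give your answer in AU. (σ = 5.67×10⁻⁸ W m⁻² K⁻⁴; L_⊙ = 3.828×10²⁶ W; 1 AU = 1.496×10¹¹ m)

d ≈ 4.60 AU

L = 16.0 × 3.828×10²⁶ = 6.12×10²⁷ W.
From T_eq⁴ = L(1−A)/(16πσd²): d = √[L(1−A)/(16πσT_eq⁴)].
d = √[6.12×10²⁷ × 0.73 / (16π × 5.67×10⁻⁸ × (240)⁴)] = 6.88×10¹¹ m = 4.60 AU.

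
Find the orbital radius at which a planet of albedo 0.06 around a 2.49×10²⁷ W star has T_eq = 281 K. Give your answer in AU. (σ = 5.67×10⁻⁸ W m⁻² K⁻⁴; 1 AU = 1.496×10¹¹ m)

d ≈ 2.43 AU

From T_eq⁴ = L(1−A)/(16πσd²): d = √[L(1−A)/(16πσT_eq⁴)].
d = √[2.49×10²⁷ × 0.94 / (16π × 5.67×10⁻⁸ × (281)⁴)] = 3.63×10¹¹ m = 2.43 AU.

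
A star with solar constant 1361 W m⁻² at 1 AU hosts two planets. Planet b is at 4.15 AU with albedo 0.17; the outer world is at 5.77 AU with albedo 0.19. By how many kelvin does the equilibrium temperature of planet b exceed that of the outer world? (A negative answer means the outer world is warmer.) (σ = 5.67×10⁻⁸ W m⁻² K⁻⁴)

ΔT ≈ 20.5 K

T_eq = [S₀(1−A)/(4σd²)]^(1/4), so T ∝ (1−A)^(1/4) / √d.
T₁ = [1361×0.83/(4×5.67×10⁻⁸×4.15²)]^(1/4) = 130.41 K.
T₂ = [1361×0.81/(4×5.67×10⁻⁸×5.77²)]^(1/4) = 109.92 K.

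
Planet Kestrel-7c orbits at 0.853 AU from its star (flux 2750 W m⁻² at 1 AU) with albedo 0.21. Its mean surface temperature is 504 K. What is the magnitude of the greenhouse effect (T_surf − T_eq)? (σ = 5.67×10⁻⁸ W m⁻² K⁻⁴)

S = 2750/0.853² = 3780 W m⁻².
T_eq = [S(1−A)/(4σ)]^(1/4) = [3780×0.79/(4×5.67×10⁻⁸)]^(1/4) = 338.7 K.
ΔT = T_surf − T_eq = 504 − 338.7.

ΔT ≈ 165.3 K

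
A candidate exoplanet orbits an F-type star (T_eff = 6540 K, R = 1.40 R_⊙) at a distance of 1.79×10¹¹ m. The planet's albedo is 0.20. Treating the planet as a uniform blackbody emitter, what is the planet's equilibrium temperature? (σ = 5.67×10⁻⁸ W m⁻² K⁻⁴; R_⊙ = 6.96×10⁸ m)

T_eq ≈ 323 K

R_⋆ = 1.40 × 6.96×10⁸ = 9.74×10⁸ m.
L = 4πR_⋆²σT_⋆⁴ = 4π(9.74×10⁸)² × 5.67×10⁻⁸ × (6540)⁴ = 1.24×10²⁷ W.
S = L/(4πd²) = 3070 W m⁻².
Energy balance: absorbed = emitted ⇒ πR²·S(1−A) = 4πR²·σT_eq⁴, so T_eq⁴ = S(1−A)/(4σ).
T_eq = [3070 × 0.80 / (4 × 5.67×10⁻⁸)]^(1/4) = (1.08×10¹⁰)^(1/4) = 323 K.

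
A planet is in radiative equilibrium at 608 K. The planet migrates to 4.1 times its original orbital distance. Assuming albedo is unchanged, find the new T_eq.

T_eq ∝ L^(1/4) · d^(−1/2).
T′ = 608 / 4.1^(1/2) = 300 K.

T_eq ≈ 300 K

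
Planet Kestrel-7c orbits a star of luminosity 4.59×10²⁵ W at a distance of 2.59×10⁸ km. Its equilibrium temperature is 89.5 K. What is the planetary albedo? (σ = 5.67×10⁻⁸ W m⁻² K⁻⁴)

d = 2.59×10⁸ km = 2.59×10¹¹ m.
Flux: S = L/(4πd²) = 4.59×10²⁵/(4π×(2.59×10¹¹)²) = 54.5 W m⁻².
From T_eq⁴ = S(1−A)/(4σ): 1−A = 4σT_eq⁴/S.
1−A = 4 × 5.67×10⁻⁸ × (89.5)⁴ / 54.5 = 0.267.

A ≈ 0.73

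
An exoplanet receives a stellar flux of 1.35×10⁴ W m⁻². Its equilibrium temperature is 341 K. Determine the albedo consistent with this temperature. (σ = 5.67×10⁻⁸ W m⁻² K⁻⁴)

A ≈ 0.77

From T_eq⁴ = S(1−A)/(4σ): 1−A = 4σT_eq⁴/S.
1−A = 4 × 5.67×10⁻⁸ × (341)⁴ / 1.35×10⁴ = 0.227.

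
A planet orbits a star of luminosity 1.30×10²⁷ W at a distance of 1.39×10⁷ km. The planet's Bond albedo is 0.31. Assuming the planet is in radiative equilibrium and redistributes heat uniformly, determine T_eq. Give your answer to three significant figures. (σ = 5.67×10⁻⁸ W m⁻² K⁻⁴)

T_eq ≈ 1130 K

d = 1.39×10⁷ km = 1.39×10¹⁰ m.
Flux: S = L/(4πd²) = 1.30×10²⁷/(4π×(1.39×10¹⁰)²) = 5.35×10⁵ W m⁻².
Energy balance: absorbed = emitted ⇒ πR²·S(1−A) = 4πR²·σT_eq⁴, so T_eq⁴ = S(1−A)/(4σ).
T_eq = [5.35×10⁵ × 0.69 / (4 × 5.67×10⁻⁸)]^(1/4) = (1.63×10¹²)^(1/4) = 1130 K.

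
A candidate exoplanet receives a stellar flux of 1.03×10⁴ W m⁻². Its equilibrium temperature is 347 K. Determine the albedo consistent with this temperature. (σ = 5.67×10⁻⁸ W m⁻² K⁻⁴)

From T_eq⁴ = S(1−A)/(4σ): 1−A = 4σT_eq⁴/S.
1−A = 4 × 5.67×10⁻⁸ × (347)⁴ / 1.03×10⁴ = 0.319.

A ≈ 0.68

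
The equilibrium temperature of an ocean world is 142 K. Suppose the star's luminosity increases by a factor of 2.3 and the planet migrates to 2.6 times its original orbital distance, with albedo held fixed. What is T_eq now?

T_eq ∝ L^(1/4) · d^(−1/2).
T′ = 142 × 2.3^(1/4) / 2.6^(1/2) = 108 K.

T_eq ≈ 108 K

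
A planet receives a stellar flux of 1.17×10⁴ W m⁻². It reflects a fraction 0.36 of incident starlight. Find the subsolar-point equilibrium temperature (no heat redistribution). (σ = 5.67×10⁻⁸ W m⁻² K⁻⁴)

T_ss ≈ 603 K

At the subsolar point the surface absorbs S(1−A) and emits σT⁴ per unit area — no factor of 4, since only the local patch is in balance.
T = [1.17×10⁴ × 0.64 / 5.67×10⁻⁸]^(1/4) = (1.32×10¹¹)^(1/4) = 603 K.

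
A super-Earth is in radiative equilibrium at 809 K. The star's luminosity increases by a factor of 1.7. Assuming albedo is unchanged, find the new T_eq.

T_eq ∝ L^(1/4) · d^(−1/2).
T′ = 809 × 1.7^(1/4) = 924 K.

T_eq ≈ 924 K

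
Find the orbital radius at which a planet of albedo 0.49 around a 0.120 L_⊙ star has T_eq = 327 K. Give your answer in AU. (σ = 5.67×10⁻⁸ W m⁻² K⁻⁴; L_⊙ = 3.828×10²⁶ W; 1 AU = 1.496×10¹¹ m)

L = 0.120 × 3.828×10²⁶ = 4.59×10²⁵ W.
From T_eq⁴ = L(1−A)/(16πσd²): d = √[L(1−A)/(16πσT_eq⁴)].
d = √[4.59×10²⁵ × 0.51 / (16π × 5.67×10⁻⁸ × (327)⁴)] = 2.68×10¹⁰ m = 0.179 AU.

d ≈ 0.179 AU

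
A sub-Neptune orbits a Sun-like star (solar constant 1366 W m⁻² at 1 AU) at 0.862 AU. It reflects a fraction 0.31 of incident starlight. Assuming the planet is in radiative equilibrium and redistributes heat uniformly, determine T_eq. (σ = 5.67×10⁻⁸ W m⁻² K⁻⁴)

Flux at 0.862 AU: S = 1366/0.862² = 1840 W m⁻².
Energy balance: absorbed = emitted ⇒ πR²·S(1−A) = 4πR²·σT_eq⁴, so T_eq⁴ = S(1−A)/(4σ).
T_eq = [1840 × 0.69 / (4 × 5.67×10⁻⁸)]^(1/4) = (5.59×10⁹)^(1/4) = 273 K.

T_eq ≈ 273 K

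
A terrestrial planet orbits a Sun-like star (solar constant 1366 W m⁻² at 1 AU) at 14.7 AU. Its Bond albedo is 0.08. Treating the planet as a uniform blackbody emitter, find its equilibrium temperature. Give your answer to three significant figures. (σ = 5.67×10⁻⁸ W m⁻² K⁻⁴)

T_eq ≈ 71.2 K

Flux at 14.7 AU: S = 1366/14.7² = 6.32 W m⁻².
Energy balance: absorbed = emitted ⇒ πR²·S(1−A) = 4πR²·σT_eq⁴, so T_eq⁴ = S(1−A)/(4σ).
T_eq = [6.32 × 0.92 / (4 × 5.67×10⁻⁸)]^(1/4) = (2.56×10⁷)^(1/4) = 71.2 K.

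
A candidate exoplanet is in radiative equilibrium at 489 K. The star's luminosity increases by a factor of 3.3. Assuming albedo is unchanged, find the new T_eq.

T_eq ≈ 659 K

T_eq ∝ L^(1/4) · d^(−1/2).
T′ = 489 × 3.3^(1/4) = 659 K.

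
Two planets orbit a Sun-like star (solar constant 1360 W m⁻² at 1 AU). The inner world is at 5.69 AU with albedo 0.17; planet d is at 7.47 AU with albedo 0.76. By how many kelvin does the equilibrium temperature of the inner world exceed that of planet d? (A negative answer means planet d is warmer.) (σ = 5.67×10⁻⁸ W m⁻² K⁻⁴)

T_eq = [S₀(1−A)/(4σd²)]^(1/4), so T ∝ (1−A)^(1/4) / √d.
T₁ = [1360×0.83/(4×5.67×10⁻⁸×5.69²)]^(1/4) = 111.35 K.
T₂ = [1360×0.24/(4×5.67×10⁻⁸×7.47²)]^(1/4) = 71.26 K.

ΔT ≈ 40.1 K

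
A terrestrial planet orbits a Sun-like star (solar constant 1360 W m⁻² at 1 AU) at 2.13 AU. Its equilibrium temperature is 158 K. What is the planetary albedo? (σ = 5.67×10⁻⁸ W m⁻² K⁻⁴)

Flux at 2.13 AU: S = 1360/2.13² = 300 W m⁻².
From T_eq⁴ = S(1−A)/(4σ): 1−A = 4σT_eq⁴/S.
1−A = 4 × 5.67×10⁻⁸ × (158)⁴ / 300 = 0.472.

A ≈ 0.53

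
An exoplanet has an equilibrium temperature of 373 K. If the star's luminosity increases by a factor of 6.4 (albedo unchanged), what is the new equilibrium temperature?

T_eq ≈ 593 K

T_eq ∝ L^(1/4) · d^(−1/2).
T′ = 373 × 6.4^(1/4) = 593 K.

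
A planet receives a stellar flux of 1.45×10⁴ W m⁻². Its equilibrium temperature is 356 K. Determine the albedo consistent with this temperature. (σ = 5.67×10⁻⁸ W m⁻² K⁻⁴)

From T_eq⁴ = S(1−A)/(4σ): 1−A = 4σT_eq⁴/S.
1−A = 4 × 5.67×10⁻⁸ × (356)⁴ / 1.45×10⁴ = 0.251.

A ≈ 0.75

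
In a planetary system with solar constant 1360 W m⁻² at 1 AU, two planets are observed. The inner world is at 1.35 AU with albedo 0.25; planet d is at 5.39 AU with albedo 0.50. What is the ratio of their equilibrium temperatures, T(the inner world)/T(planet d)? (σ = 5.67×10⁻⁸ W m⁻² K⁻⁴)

T_eq = [S₀(1−A)/(4σd²)]^(1/4), so T ∝ (1−A)^(1/4) / √d.
T₁ = [1360×0.75/(4×5.67×10⁻⁸×1.35²)]^(1/4) = 222.88 K.
T₂ = [1360×0.50/(4×5.67×10⁻⁸×5.39²)]^(1/4) = 100.79 K.

T₁/T₂ ≈ 2.211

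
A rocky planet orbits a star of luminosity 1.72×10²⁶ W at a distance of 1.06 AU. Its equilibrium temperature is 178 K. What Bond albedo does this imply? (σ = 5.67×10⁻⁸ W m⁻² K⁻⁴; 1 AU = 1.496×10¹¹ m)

d = 1.06 AU = 1.59×10¹¹ m.
Flux: S = L/(4πd²) = 1.72×10²⁶/(4π×(1.59×10¹¹)²) = 544 W m⁻².
From T_eq⁴ = S(1−A)/(4σ): 1−A = 4σT_eq⁴/S.
1−A = 4 × 5.67×10⁻⁸ × (178)⁴ / 544 = 0.418.

A ≈ 0.58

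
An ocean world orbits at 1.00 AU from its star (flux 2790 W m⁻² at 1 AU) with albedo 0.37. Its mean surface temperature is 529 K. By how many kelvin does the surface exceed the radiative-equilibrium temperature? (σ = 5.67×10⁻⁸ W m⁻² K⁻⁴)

S = 2790/1.00² = 2790 W m⁻².
T_eq = [S(1−A)/(4σ)]^(1/4) = [2790×0.63/(4×5.67×10⁻⁸)]^(1/4) = 296.7 K.
ΔT = T_surf − T_eq = 529 − 296.7.

ΔT ≈ 232.3 K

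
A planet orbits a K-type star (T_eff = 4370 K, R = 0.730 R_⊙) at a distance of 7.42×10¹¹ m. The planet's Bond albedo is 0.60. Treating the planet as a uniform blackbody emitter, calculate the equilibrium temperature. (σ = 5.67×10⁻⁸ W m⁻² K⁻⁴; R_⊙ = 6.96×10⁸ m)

T_eq ≈ 64.3 K

R_⋆ = 0.730 × 6.96×10⁸ = 5.08×10⁸ m.
L = 4πR_⋆²σT_⋆⁴ = 4π(5.08×10⁸)² × 5.67×10⁻⁸ × (4370)⁴ = 6.71×10²⁵ W.
S = L/(4πd²) = 9.70 W m⁻².
Energy balance: absorbed = emitted ⇒ πR²·S(1−A) = 4πR²·σT_eq⁴, so T_eq⁴ = S(1−A)/(4σ).
T_eq = [9.70 × 0.40 / (4 × 5.67×10⁻⁸)]^(1/4) = (1.71×10⁷)^(1/4) = 64.3 K.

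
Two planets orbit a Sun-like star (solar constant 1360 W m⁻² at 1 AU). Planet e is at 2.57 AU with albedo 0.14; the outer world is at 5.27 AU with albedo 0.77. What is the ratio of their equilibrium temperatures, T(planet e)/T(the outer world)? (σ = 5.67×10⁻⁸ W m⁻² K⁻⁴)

T_eq = [S₀(1−A)/(4σd²)]^(1/4), so T ∝ (1−A)^(1/4) / √d.
T₁ = [1360×0.86/(4×5.67×10⁻⁸×2.57²)]^(1/4) = 167.16 K.
T₂ = [1360×0.23/(4×5.67×10⁻⁸×5.27²)]^(1/4) = 83.95 K.

T₁/T₂ ≈ 1.991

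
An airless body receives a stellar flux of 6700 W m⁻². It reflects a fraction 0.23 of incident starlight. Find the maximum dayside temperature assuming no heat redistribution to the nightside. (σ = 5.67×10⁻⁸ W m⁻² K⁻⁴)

T_ss ≈ 549 K

With no redistribution each surface element balances locally: S(1−A) = σT⁴.
T = [6700 × 0.77 / 5.67×10⁻⁸]^(1/4) = (9.10×10¹⁰)^(1/4) = 549 K.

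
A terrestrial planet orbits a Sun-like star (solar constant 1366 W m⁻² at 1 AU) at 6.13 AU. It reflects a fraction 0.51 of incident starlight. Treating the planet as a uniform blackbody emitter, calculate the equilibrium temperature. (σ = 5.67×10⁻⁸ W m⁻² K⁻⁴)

T_eq ≈ 94.1 K

Flux at 6.13 AU: S = 1366/6.13² = 36.4 W m⁻².
Energy balance: absorbed = emitted ⇒ πR²·S(1−A) = 4πR²·σT_eq⁴, so T_eq⁴ = S(1−A)/(4σ).
T_eq = [36.4 × 0.49 / (4 × 5.67×10⁻⁸)]^(1/4) = (7.85×10⁷)^(1/4) = 94.1 K.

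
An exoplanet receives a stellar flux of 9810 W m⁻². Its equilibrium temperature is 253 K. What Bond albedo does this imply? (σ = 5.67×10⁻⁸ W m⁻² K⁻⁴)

A ≈ 0.91

From T_eq⁴ = S(1−A)/(4σ): 1−A = 4σT_eq⁴/S.
1−A = 4 × 5.67×10⁻⁸ × (253)⁴ / 9810 = 0.095.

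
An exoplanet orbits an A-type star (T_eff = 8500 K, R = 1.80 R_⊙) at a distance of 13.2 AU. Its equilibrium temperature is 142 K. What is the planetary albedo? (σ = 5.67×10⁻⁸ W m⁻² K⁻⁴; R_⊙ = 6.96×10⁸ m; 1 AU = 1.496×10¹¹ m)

R_⋆ = 1.80 × 6.96×10⁸ = 1.25×10⁹ m.
d = 13.2 AU = 1.97×10¹² m.
L = 4πR_⋆²σT_⋆⁴ = 4π(1.25×10⁹)² × 5.67×10⁻⁸ × (8500)⁴ = 5.84×10²⁷ W.
S = L/(4πd²) = 119 W m⁻².
From T_eq⁴ = S(1−A)/(4σ): 1−A = 4σT_eq⁴/S.
1−A = 4 × 5.67×10⁻⁸ × (142)⁴ / 119 = 0.774.

A ≈ 0.23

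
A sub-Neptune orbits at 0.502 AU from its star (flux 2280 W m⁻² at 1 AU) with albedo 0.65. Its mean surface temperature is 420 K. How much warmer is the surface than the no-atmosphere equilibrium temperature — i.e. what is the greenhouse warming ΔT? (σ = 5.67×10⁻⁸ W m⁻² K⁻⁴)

S = 2280/0.502² = 9047 W m⁻².
T_eq = [S(1−A)/(4σ)]^(1/4) = [9047×0.35/(4×5.67×10⁻⁸)]^(1/4) = 343.7 K.
ΔT = T_surf − T_eq = 420 − 343.7.

ΔT ≈ 76.3 K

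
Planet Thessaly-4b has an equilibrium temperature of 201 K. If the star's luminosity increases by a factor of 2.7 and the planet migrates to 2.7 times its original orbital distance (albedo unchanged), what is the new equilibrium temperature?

T_eq ∝ L^(1/4) · d^(−1/2).
T′ = 201 × 2.7^(1/4) / 2.7^(1/2) = 157 K.

T_eq ≈ 157 K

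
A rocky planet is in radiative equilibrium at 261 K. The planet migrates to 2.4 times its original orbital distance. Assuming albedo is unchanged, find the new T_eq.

T_eq ≈ 168 K

T_eq ∝ L^(1/4) · d^(−1/2).
T′ = 261 / 2.4^(1/2) = 168 K.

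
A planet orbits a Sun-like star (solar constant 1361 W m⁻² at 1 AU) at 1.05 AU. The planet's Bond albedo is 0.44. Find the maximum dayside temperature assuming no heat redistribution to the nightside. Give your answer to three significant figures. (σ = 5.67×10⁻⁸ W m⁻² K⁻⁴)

T_ss ≈ 332 K

Flux at 1.05 AU: S = 1361/1.05² = 1230 W m⁻².
With no redistribution each surface element balances locally: S(1−A) = σT⁴.
T = [1230 × 0.56 / 5.67×10⁻⁸]^(1/4) = (1.22×10¹⁰)^(1/4) = 332 K.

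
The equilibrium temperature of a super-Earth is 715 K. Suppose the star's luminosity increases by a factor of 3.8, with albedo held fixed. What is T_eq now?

T_eq ∝ L^(1/4) · d^(−1/2).
T′ = 715 × 3.8^(1/4) = 998 K.

T_eq ≈ 998 K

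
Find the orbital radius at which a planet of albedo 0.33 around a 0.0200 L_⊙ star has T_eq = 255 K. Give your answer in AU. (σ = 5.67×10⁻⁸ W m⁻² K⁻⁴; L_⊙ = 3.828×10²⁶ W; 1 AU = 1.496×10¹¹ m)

d ≈ 0.138 AU

L = 0.0200 × 3.828×10²⁶ = 7.66×10²⁴ W.
From T_eq⁴ = L(1−A)/(16πσd²): d = √[L(1−A)/(16πσT_eq⁴)].
d = √[7.66×10²⁴ × 0.67 / (16π × 5.67×10⁻⁸ × (255)⁴)] = 2.06×10¹⁰ m = 0.138 AU.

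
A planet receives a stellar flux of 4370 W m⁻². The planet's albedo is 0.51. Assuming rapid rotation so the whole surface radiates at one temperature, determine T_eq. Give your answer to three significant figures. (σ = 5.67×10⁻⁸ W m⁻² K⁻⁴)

Energy balance: absorbed = emitted ⇒ πR²·S(1−A) = 4πR²·σT_eq⁴, so T_eq⁴ = S(1−A)/(4σ).
T_eq = [4370 × 0.49 / (4 × 5.67×10⁻⁸)]^(1/4) = (9.44×10⁹)^(1/4) = 312 K.

T_eq ≈ 312 K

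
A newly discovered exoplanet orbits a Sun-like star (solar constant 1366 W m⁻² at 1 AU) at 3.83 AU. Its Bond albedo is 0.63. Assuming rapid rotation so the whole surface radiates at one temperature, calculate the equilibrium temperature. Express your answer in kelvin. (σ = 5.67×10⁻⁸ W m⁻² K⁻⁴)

T_eq ≈ 111 K

Flux at 3.83 AU: S = 1366/3.83² = 93.1 W m⁻².
Energy balance: absorbed = emitted ⇒ πR²·S(1−A) = 4πR²·σT_eq⁴, so T_eq⁴ = S(1−A)/(4σ).
T_eq = [93.1 × 0.37 / (4 × 5.67×10⁻⁸)]^(1/4) = (1.52×10⁸)^(1/4) = 111 K.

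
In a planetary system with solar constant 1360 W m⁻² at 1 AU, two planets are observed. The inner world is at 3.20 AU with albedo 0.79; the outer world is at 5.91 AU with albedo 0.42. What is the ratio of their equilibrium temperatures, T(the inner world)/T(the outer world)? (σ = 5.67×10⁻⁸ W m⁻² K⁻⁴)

T₁/T₂ ≈ 1.054

T_eq = [S₀(1−A)/(4σd²)]^(1/4), so T ∝ (1−A)^(1/4) / √d.
T₁ = [1360×0.21/(4×5.67×10⁻⁸×3.20²)]^(1/4) = 105.31 K.
T₂ = [1360×0.58/(4×5.67×10⁻⁸×5.91²)]^(1/4) = 99.89 K.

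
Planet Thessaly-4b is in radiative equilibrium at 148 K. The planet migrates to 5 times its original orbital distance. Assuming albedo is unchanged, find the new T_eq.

T_eq ∝ L^(1/4) · d^(−1/2).
T′ = 148 / 5^(1/2) = 66.2 K.

T_eq ≈ 66.2 K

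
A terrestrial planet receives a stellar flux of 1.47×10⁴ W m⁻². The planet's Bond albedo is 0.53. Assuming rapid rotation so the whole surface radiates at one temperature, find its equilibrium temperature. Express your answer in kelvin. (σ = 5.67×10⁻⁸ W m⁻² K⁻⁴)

T_eq ≈ 418 K

Energy balance: absorbed = emitted ⇒ πR²·S(1−A) = 4πR²·σT_eq⁴, so T_eq⁴ = S(1−A)/(4σ).
T_eq = [1.47×10⁴ × 0.47 / (4 × 5.67×10⁻⁸)]^(1/4) = (3.05×10¹⁰)^(1/4) = 418 K.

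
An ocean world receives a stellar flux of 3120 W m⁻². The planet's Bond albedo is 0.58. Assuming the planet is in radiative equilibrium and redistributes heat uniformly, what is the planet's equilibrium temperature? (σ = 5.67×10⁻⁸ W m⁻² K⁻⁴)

Energy balance: absorbed = emitted ⇒ πR²·S(1−A) = 4πR²·σT_eq⁴, so T_eq⁴ = S(1−A)/(4σ).
T_eq = [3120 × 0.42 / (4 × 5.67×10⁻⁸)]^(1/4) = (5.78×10⁹)^(1/4) = 276 K.

T_eq ≈ 276 K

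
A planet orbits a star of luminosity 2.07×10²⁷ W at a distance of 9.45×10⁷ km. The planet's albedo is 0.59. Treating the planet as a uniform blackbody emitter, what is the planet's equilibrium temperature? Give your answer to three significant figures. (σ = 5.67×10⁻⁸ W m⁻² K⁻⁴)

T_eq ≈ 427 K

d = 9.45×10⁷ km = 9.45×10¹⁰ m.
Flux: S = L/(4πd²) = 2.07×10²⁷/(4π×(9.45×10¹⁰)²) = 1.84×10⁴ W m⁻².
Energy balance: absorbed = emitted ⇒ πR²·S(1−A) = 4πR²·σT_eq⁴, so T_eq⁴ = S(1−A)/(4σ).
T_eq = [1.84×10⁴ × 0.41 / (4 × 5.67×10⁻⁸)]^(1/4) = (3.33×10¹⁰)^(1/4) = 427 K.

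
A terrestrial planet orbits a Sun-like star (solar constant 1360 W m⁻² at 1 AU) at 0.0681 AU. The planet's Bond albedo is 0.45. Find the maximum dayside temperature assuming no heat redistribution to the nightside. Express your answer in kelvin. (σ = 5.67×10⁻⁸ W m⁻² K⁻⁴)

Flux at 0.0681 AU: S = 1360/0.0681² = 2.93×10⁵ W m⁻².
With no redistribution each surface element balances locally: S(1−A) = σT⁴.
T = [2.93×10⁵ × 0.55 / 5.67×10⁻⁸]^(1/4) = (2.84×10¹²)^(1/4) = 1300 K.

T_ss ≈ 1300 K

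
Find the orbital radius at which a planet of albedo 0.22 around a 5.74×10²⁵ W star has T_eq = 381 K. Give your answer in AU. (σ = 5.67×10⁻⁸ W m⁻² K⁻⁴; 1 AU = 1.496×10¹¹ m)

d ≈ 0.183 AU

From T_eq⁴ = L(1−A)/(16πσd²): d = √[L(1−A)/(16πσT_eq⁴)].
d = √[5.74×10²⁵ × 0.78 / (16π × 5.67×10⁻⁸ × (381)⁴)] = 2.73×10¹⁰ m = 0.183 AU.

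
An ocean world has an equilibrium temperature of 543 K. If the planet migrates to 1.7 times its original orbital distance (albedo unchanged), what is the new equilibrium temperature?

T_eq ≈ 416 K

T_eq ∝ L^(1/4) · d^(−1/2).
T′ = 543 / 1.7^(1/2) = 416 K.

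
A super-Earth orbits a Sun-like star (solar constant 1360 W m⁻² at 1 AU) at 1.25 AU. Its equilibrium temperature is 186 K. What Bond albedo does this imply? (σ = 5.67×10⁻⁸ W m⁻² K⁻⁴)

Flux at 1.25 AU: S = 1360/1.25² = 870 W m⁻².
From T_eq⁴ = S(1−A)/(4σ): 1−A = 4σT_eq⁴/S.
1−A = 4 × 5.67×10⁻⁸ × (186)⁴ / 870 = 0.312.

A ≈ 0.69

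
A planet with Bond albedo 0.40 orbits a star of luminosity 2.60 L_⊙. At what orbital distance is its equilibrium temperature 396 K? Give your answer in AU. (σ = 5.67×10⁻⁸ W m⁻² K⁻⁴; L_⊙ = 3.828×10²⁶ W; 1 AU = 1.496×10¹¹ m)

d ≈ 0.617 AU

L = 2.60 × 3.828×10²⁶ = 9.95×10²⁶ W.
From T_eq⁴ = L(1−A)/(16πσd²): d = √[L(1−A)/(16πσT_eq⁴)].
d = √[9.95×10²⁶ × 0.60 / (16π × 5.67×10⁻⁸ × (396)⁴)] = 9.23×10¹⁰ m = 0.617 AU.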